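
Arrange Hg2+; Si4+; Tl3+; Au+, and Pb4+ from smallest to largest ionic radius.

Si4+ < Pb4+ < Tl3+ < Hg2+ < Au+

Si4+ has 10 e⁻ (Z=14), Pb4+ has 78 e⁻ (Z=82), Tl3+ has 78 e⁻ (Z=81), Hg2+ has 78 e⁻ (Z=80), Au+ has 78 e⁻ (Z=79). Si4+ < Pb4+ (same group, period 3 vs 6); Pb4+ < Tl3+ (both 78 e⁻, Z=82>81); Tl3+ < Hg2+ (both 78 e⁻, Z=81>80); Hg2+ < Au+ (both 78 e⁻, Z=80>79).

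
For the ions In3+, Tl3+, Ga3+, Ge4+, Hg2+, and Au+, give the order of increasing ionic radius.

Tabulating Z and e⁻: Ge4+ has 28 e⁻ (Z=32), Ga3+ has 28 e⁻ (Z=31), In3+ has 46 e⁻ (Z=49), Tl3+ has 78 e⁻ (Z=81), Hg2+ has 78 e⁻ (Z=80), Au+ has 78 e⁻ (Z=79). Ge4+ < Ga3+ (both 28 e⁻, Z=32>31); Ga3+ < In3+ (same group, period 4 vs 5); In3+ < Tl3+ (same group, period 5 vs 6); Tl3+ < Hg2+ (isoelectronic, higher Z=81 is smaller); Hg2+ < Au+ (isoelectronic, higher Z=80 is smaller).

Ge4+ < Ga3+ < In3+ < Tl3+ < Hg2+ < Au+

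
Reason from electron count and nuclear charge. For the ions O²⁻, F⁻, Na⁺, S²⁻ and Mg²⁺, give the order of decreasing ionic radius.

S²⁻ > O²⁻ > F⁻ > Na⁺ > Mg²⁺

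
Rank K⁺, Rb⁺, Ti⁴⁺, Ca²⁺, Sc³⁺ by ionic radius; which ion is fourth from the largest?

Sc³⁺

Work out protons and electrons: Ti⁴⁺ (Z=22, 18 e⁻), Sc³⁺ (Z=21, 18 e⁻), Ca²⁺ (Z=20, 18 e⁻), K⁺ (Z=19, 18 e⁻), Rb⁺ (Z=37, 36 e⁻). Ti⁴⁺ < Sc³⁺ (both 18 e⁻, Z=22>21); Sc³⁺ < Ca²⁺ (both 18 e⁻, Z=21>20); Ca²⁺ < K⁺ (isoelectronic, higher Z=20 is smaller); K⁺ < Rb⁺ (same group, period 4 vs 5).
Full ascending order: Ti⁴⁺ < Sc³⁺ < Ca²⁺ < K⁺ < Rb⁺. Counting from the largest, position 4 is Sc³⁺.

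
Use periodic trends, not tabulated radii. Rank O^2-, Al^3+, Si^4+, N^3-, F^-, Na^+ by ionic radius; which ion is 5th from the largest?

Al^3+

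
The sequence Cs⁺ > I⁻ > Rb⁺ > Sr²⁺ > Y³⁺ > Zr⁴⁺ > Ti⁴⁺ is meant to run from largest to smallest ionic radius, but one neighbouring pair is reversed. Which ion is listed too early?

Cs⁺

Check each adjacent pair. Cs⁺ and I⁻ are reversed: they are isoelectronic (54 e⁻) and Cs has more protons than I (55 vs 53), making Cs⁺ smaller. No other neighbouring pair contradicts the periodic trends, so Cs⁺ is the ion listed too early.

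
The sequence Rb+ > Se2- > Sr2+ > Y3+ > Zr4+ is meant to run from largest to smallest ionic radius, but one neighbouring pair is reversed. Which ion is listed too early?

The pair Rb+, Se2- is the wrong way round — both have 36 electrons but Z(Rb)=37 > Z(Se)=34, so Rb+ should be the smaller of the two. All other adjacent pairs agree with periodic trends, so Rb+ is the misplaced ion.

Rb+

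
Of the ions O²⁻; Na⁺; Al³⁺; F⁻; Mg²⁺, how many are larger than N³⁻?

0

Each ion has 10 electrons. The ranking follows nuclear charge in reverse — greater Z gives a smaller radius. Al³⁺ (Z=13), Mg²⁺ (Z=12), Na⁺ (Z=11), F⁻ (Z=9), O²⁻ (Z=8), N³⁻ (Z=7).
Overall: Al³⁺ < Mg²⁺ < Na⁺ < F⁻ < O²⁻ < N³⁻. N³⁻ has 5 below it and 0 above. So 0 are larger.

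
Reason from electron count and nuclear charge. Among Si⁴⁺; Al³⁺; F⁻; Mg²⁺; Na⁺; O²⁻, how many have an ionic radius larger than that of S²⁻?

Electron counts and nuclear charges: Si⁴⁺: 10 e⁻, Z=14, Al³⁺: 10 e⁻, Z=13, Mg²⁺: 10 e⁻, Z=12, Na⁺: 10 e⁻, Z=11, F⁻: 10 e⁻, Z=9, O²⁻: 10 e⁻, Z=8, S²⁻: 18 e⁻, Z=16. Si⁴⁺ < Al³⁺ (isoelectronic, higher Z=14 is smaller); Al³⁺ < Mg²⁺ (isoelectronic, higher Z=13 is smaller); Mg²⁺ < Na⁺ (isoelectronic, higher Z=12 is smaller); Na⁺ < F⁻ (both 10 e⁻, Z=11>9); F⁻ < O²⁻ (isoelectronic, higher Z=9 is smaller); O²⁻ < S²⁻ (same group, period 2 vs 3).
Ordering all of them (including S²⁻) by radius gives Si⁴⁺ < Al³⁺ < Mg²⁺ < Na⁺ < F⁻ < O²⁻ < S²⁻. So 0 are larger.

0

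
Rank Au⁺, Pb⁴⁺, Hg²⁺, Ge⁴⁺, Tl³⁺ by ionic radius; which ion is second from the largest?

Hg²⁺

Work out protons and electrons: Ge⁴⁺ (Z=32, 28 e⁻), Pb⁴⁺ (Z=82, 78 e⁻), Tl³⁺ (Z=81, 78 e⁻), Hg²⁺ (Z=80, 78 e⁻), Au⁺ (Z=79, 78 e⁻). Ge⁴⁺ < Pb⁴⁺ (same group, period 4 vs 6); Pb⁴⁺ < Tl³⁺ (isoelectronic, higher Z=82 is smaller); Tl³⁺ < Hg²⁺ (isoelectronic, higher Z=81 is smaller); Hg²⁺ < Au⁺ (isoelectronic, higher Z=80 is smaller).
So the order is Ge⁴⁺ < Pb⁴⁺ < Tl³⁺ < Hg²⁺ < Au⁺; the 2nd-largest ion is Hg²⁺.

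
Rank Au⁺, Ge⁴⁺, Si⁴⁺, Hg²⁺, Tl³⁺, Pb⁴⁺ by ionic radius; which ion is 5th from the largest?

Ge⁴⁺

First list Z and electron count for each: Si⁴⁺ (Z=14, 10 e⁻), Ge⁴⁺ (Z=32, 28 e⁻), Pb⁴⁺ (Z=82, 78 e⁻), Tl³⁺ (Z=81, 78 e⁻), Hg²⁺ (Z=80, 78 e⁻), Au⁺ (Z=79, 78 e⁻). Si⁴⁺ < Ge⁴⁺ (same group, period 3 vs 4); Ge⁴⁺ < Pb⁴⁺ (same group, period 4 vs 6); Pb⁴⁺ < Tl³⁺ (isoelectronic, higher Z=82 is smaller); Tl³⁺ < Hg²⁺ (isoelectronic, higher Z=81 is smaller); Hg²⁺ < Au⁺ (isoelectronic, higher Z=80 is smaller).
So the order is Si⁴⁺ < Ge⁴⁺ < Pb⁴⁺ < Tl³⁺ < Hg²⁺ < Au⁺; the 5th-largest ion is Ge⁴⁺.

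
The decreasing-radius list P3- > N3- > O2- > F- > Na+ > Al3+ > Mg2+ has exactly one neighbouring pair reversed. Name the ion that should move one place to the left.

Compare adjacent ions: they are isoelectronic (10 e⁻) and Al has more protons than Mg (13 vs 12), making Al3+ smaller — yet in this decreasing list Al3+ sits before Mg2+. Nothing else is reversed, so Mg2+ should move one place to the left.

Mg2+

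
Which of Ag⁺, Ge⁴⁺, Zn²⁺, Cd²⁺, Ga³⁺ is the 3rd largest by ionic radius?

Zn²⁺

Ge⁴⁺ has 28 e⁻ (Z=32), Ga³⁺ has 28 e⁻ (Z=31), Zn²⁺ has 28 e⁻ (Z=30), Cd²⁺ has 46 e⁻ (Z=48), Ag⁺ has 46 e⁻ (Z=47). Ge⁴⁺ < Ga³⁺ (both 28 e⁻, Z=32>31); Ga³⁺ < Zn²⁺ (both 28 e⁻, Z=31>30); Zn²⁺ < Cd²⁺ (same group, 1 shell fewer); Cd²⁺ < Ag⁺ (both 46 e⁻, Z=48>47).
So the order is Ge⁴⁺ < Ga³⁺ < Zn²⁺ < Cd²⁺ < Ag⁺; the 3rd-largest ion is Zn²⁺.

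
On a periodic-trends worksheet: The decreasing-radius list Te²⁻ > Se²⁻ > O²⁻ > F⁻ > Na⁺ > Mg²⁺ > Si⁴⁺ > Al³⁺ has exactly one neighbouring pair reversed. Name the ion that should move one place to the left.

The pair Si⁴⁺, Al³⁺ is the wrong way round — both have 10 electrons but Z(Si)=14 > Z(Al)=13, so Si⁴⁺ should be the smaller of the two. All other adjacent pairs agree with periodic trends, so Al³⁺ is the misplaced ion.

Al³⁺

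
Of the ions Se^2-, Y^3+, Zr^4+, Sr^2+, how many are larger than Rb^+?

1

All of these have 36 electrons (isoelectronic). With the same electron cloud, the ion with the most protons pulls it in tightest. Nuclear charges: Zr^4+ (Z=40), Y^3+ (Z=39), Sr^2+ (Z=38), Rb^+ (Z=37), Se^2- (Z=34). Highest Z is smallest.
Placing each against Rb^+: smaller — Zr^4+, Y^3+, Sr^2+; larger — Se^2-. So 1 is larger.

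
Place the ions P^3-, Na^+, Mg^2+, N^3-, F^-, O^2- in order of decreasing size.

P^3- > N^3- > O^2- > F^- > Na^+ > Mg^2+

First list Z and electron count for each: Mg^2+ (Z=12, 10 e⁻), Na^+ (Z=11, 10 e⁻), F^- (Z=9, 10 e⁻), O^2- (Z=8, 10 e⁻), N^3- (Z=7, 10 e⁻), P^3- (Z=15, 18 e⁻). Mg^2+ < Na^+ (isoelectronic, higher Z=12 is smaller); Na^+ < F^- (both 10 e⁻, Z=11>9); F^- < O^2- (isoelectronic, higher Z=9 is smaller); O^2- < N^3- (isoelectronic, higher Z=8 is smaller); N^3- < P^3- (same group, 1 shell fewer).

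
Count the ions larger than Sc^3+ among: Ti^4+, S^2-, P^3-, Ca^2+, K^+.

These species are isoelectronic with 18 electrons. The only difference is the number of protons: Ti^4+ (Z=22), Sc^3+ (Z=21), Ca^2+ (Z=20), K^+ (Z=19), S^2- (Z=16), P^3- (Z=15). The strongest nuclear pull (Ti^4+) gives the smallest ion.
Ordering all of them (including Sc^3+) by radius gives Ti^4+ < Sc^3+ < Ca^2+ < K^+ < S^2- < P^3-. That's 4.

4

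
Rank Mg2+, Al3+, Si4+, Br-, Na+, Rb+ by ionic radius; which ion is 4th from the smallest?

Na+

Electron counts and nuclear charges: Si4+ has 10 e⁻ (Z=14), Al3+ has 10 e⁻ (Z=13), Mg2+ has 10 e⁻ (Z=12), Na+ has 10 e⁻ (Z=11), Rb+ has 36 e⁻ (Z=37), Br- has 36 e⁻ (Z=35). Si4+ < Al3+ (isoelectronic, higher Z=14 is smaller); Al3+ < Mg2+ (both 10 e⁻, Z=13>12); Mg2+ < Na+ (isoelectronic, higher Z=12 is smaller); Na+ < Rb+ (same group, period 3 vs 5); Rb+ < Br- (isoelectronic, higher Z=37 is smaller).
Full ascending order: Si4+ < Al3+ < Mg2+ < Na+ < Rb+ < Br-. Counting from the smallest, position 4 is Na+.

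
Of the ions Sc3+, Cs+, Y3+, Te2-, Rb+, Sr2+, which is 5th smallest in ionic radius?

Cs+

First list Z and electron count for each: Sc3+ (Z=21, 18 e⁻), Y3+ (Z=39, 36 e⁻), Sr2+ (Z=38, 36 e⁻), Rb+ (Z=37, 36 e⁻), Cs+ (Z=55, 54 e⁻), Te2- (Z=52, 54 e⁻). Sc3+ < Y3+ (same group, period 4 vs 5); Y3+ < Sr2+ (both 36 e⁻, Z=39>38); Sr2+ < Rb+ (both 36 e⁻, Z=38>37); Rb+ < Cs+ (same group, period 5 vs 6); Cs+ < Te2- (both 54 e⁻, Z=55>52).
Ordering: Sc3+ < Y3+ < Sr2+ < Rb+ < Cs+ < Te2-. The 5th smallest is Cs+.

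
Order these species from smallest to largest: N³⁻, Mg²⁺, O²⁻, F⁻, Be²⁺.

First list Z and electron count for each: Be²⁺: 2 e⁻, Z=4, Mg²⁺: 10 e⁻, Z=12, F⁻: 10 e⁻, Z=9, O²⁻: 10 e⁻, Z=8, N³⁻: 10 e⁻, Z=7. Be²⁺ < Mg²⁺ (same group, 1 shell fewer); Mg²⁺ < F⁻ (both 10 e⁻, Z=12>9); F⁻ < O²⁻ (both 10 e⁻, Z=9>8); O²⁻ < N³⁻ (both 10 e⁻, Z=8>7).

Be²⁺ < Mg²⁺ < F⁻ < O²⁻ < N³⁻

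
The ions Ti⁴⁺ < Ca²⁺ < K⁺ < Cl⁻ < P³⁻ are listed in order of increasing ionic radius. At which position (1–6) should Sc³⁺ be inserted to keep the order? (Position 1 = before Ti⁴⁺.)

2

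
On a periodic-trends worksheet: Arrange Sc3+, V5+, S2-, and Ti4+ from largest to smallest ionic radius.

S2- > Sc3+ > Ti4+ > V5+

These species are isoelectronic with 18 electrons. The only difference is the number of protons: V5+ (Z=23), Ti4+ (Z=22), Sc3+ (Z=21), S2- (Z=16). The strongest nuclear pull (V5+) gives the smallest ion.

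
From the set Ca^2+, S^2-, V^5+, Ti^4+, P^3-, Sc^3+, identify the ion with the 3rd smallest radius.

Sc^3+

Each ion has 18 electrons. The ranking follows nuclear charge in reverse — greater Z gives a smaller radius. V^5+ (Z=23), Ti^4+ (Z=22), Sc^3+ (Z=21), Ca^2+ (Z=20), S^2- (Z=16), P^3- (Z=15).
Ordering: V^5+ < Ti^4+ < Sc^3+ < Ca^2+ < S^2- < P^3-. The 3rd smallest is Sc^3+.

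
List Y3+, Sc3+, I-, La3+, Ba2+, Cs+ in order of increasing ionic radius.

Sc3+ < Y3+ < La3+ < Ba2+ < Cs+ < I-

First list Z and electron count for each: Sc3+: 18 e⁻, Z=21, Y3+: 36 e⁻, Z=39, La3+: 54 e⁻, Z=57, Ba2+: 54 e⁻, Z=56, Cs+: 54 e⁻, Z=55, I-: 54 e⁻, Z=53. Sc3+ < Y3+ (same group, 1 shell fewer); Y3+ < La3+ (same group, period 5 vs 6); La3+ < Ba2+ (both 54 e⁻, Z=57>56); Ba2+ < Cs+ (isoelectronic, higher Z=56 is smaller); Cs+ < I- (isoelectronic, higher Z=55 is smaller).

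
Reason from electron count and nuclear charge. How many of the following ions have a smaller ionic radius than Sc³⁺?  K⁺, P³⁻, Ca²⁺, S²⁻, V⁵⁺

1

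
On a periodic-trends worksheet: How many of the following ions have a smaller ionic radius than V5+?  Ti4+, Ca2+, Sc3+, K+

Each ion has 18 electrons. The ranking follows nuclear charge in reverse — greater Z gives a smaller radius. V5+ (Z=23), Ti4+ (Z=22), Sc3+ (Z=21), Ca2+ (Z=20), K+ (Z=19).
Relative to V5+, the ions that are smaller are none. Count: 0.

0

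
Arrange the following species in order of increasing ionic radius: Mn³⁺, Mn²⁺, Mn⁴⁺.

Mn⁴⁺ < Mn³⁺ < Mn²⁺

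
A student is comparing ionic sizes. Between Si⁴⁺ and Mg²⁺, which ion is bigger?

Mg²⁺

Isoelectronic series (10 e⁻ each). Size is set by nuclear charge: more protons means a smaller ion. Si⁴⁺ (Z=14), Mg²⁺ (Z=12).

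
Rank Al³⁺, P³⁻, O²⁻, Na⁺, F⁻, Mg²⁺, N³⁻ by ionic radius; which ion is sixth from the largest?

Work out protons and electrons: Al³⁺ (Z=13, 10 e⁻), Mg²⁺ (Z=12, 10 e⁻), Na⁺ (Z=11, 10 e⁻), F⁻ (Z=9, 10 e⁻), O²⁻ (Z=8, 10 e⁻), N³⁻ (Z=7, 10 e⁻), P³⁻ (Z=15, 18 e⁻). Al³⁺ < Mg²⁺ (both 10 e⁻, Z=13>12); Mg²⁺ < Na⁺ (both 10 e⁻, Z=12>11); Na⁺ < F⁻ (both 10 e⁻, Z=11>9); F⁻ < O²⁻ (isoelectronic, higher Z=9 is smaller); O²⁻ < N³⁻ (isoelectronic, higher Z=8 is smaller); N³⁻ < P³⁻ (same group, period 2 vs 3).
Full ascending order: Al³⁺ < Mg²⁺ < Na⁺ < F⁻ < O²⁻ < N³⁻ < P³⁻. Counting from the largest, position 6 is Mg²⁺.

Mg²⁺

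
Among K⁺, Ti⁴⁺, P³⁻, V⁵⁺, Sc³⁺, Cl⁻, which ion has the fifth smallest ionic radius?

These species are isoelectronic with 18 electrons. The only difference is the number of protons: V⁵⁺ (Z=23), Ti⁴⁺ (Z=22), Sc³⁺ (Z=21), K⁺ (Z=19), Cl⁻ (Z=17), P³⁻ (Z=15). The strongest nuclear pull (V⁵⁺) gives the smallest ion.
That gives V⁵⁺ < Ti⁴⁺ < Sc³⁺ < K⁺ < Cl⁻ < P³⁻. From the smallest end, number 5 is Cl⁻.

Cl⁻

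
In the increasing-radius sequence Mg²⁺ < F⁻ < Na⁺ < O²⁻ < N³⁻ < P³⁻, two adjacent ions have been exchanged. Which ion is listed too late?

Check each adjacent pair. F⁻ and Na⁺ are reversed: they are isoelectronic (10 e⁻) and Na has more protons than F (11 vs 9), making Na⁺ smaller. No other neighbouring pair contradicts the periodic trends, so Na⁺ is the ion listed too late.

Na⁺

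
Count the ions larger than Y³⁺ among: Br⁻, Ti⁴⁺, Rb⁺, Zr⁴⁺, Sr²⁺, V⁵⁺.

3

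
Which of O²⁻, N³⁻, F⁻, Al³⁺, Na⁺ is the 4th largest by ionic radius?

Na⁺

These species are isoelectronic with 10 electrons. The only difference is the number of protons: Al³⁺ (Z=13), Na⁺ (Z=11), F⁻ (Z=9), O²⁻ (Z=8), N³⁻ (Z=7). The strongest nuclear pull (Al³⁺) gives the smallest ion.
That gives Al³⁺ < Na⁺ < F⁻ < O²⁻ < N³⁻. From the largest end, number 4 is Na⁺.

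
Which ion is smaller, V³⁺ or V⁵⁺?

V⁵⁺

For a single element, ionic radius drops as positive charge rises — V⁵⁺ < V³⁺.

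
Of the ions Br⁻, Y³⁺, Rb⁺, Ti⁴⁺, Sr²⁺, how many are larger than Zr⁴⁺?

Tabulating Z and e⁻: Ti⁴⁺ has 18 e⁻ (Z=22), Zr⁴⁺ has 36 e⁻ (Z=40), Y³⁺ has 36 e⁻ (Z=39), Sr²⁺ has 36 e⁻ (Z=38), Rb⁺ has 36 e⁻ (Z=37), Br⁻ has 36 e⁻ (Z=35). Ti⁴⁺ < Zr⁴⁺ (same group, period 4 vs 5); Zr⁴⁺ < Y³⁺ (isoelectronic, higher Z=40 is smaller); Y³⁺ < Sr²⁺ (both 36 e⁻, Z=39>38); Sr²⁺ < Rb⁺ (both 36 e⁻, Z=38>37); Rb⁺ < Br⁻ (both 36 e⁻, Z=37>35).
Ordering all of them (including Zr⁴⁺) by radius gives Ti⁴⁺ < Zr⁴⁺ < Y³⁺ < Sr²⁺ < Rb⁺ < Br⁻. So 4 are larger.

4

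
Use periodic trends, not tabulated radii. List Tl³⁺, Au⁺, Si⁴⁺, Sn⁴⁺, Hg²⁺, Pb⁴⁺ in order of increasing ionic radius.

Si⁴⁺ < Sn⁴⁺ < Pb⁴⁺ < Tl³⁺ < Hg²⁺ < Au⁺

Electron counts and nuclear charges: Si⁴⁺ (Z=14, 10 e⁻), Sn⁴⁺ (Z=50, 46 e⁻), Pb⁴⁺ (Z=82, 78 e⁻), Tl³⁺ (Z=81, 78 e⁻), Hg²⁺ (Z=80, 78 e⁻), Au⁺ (Z=79, 78 e⁻). Si⁴⁺ < Sn⁴⁺ (same group, 2 shells fewer); Sn⁴⁺ < Pb⁴⁺ (same group, 1 shell fewer); Pb⁴⁺ < Tl³⁺ (both 78 e⁻, Z=82>81); Tl³⁺ < Hg²⁺ (isoelectronic, higher Z=81 is smaller); Hg²⁺ < Au⁺ (isoelectronic, higher Z=80 is smaller).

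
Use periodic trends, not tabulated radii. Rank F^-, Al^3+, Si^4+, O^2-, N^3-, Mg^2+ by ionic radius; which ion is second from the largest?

O^2-

Isoelectronic series (10 e⁻ each). Size is set by nuclear charge: more protons means a smaller ion. Si^4+ (Z=14), Al^3+ (Z=13), Mg^2+ (Z=12), F^- (Z=9), O^2- (Z=8), N^3- (Z=7).
Full ascending order: Si^4+ < Al^3+ < Mg^2+ < F^- < O^2- < N^3-. Counting from the largest, position 2 is O^2-.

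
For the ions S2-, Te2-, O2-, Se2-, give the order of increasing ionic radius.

O2- < S2- < Se2- < Te2-

These ions sit in one column with identical charge. Each step down the periodic table adds a principal shell, increasing the radius.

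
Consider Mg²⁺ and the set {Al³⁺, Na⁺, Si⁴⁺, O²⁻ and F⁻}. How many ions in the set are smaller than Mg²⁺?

2

These species are isoelectronic with 10 electrons. The only difference is the number of protons: Si⁴⁺ (Z=14), Al³⁺ (Z=13), Mg²⁺ (Z=12), Na⁺ (Z=11), F⁻ (Z=9), O²⁻ (Z=8). The strongest nuclear pull (Si⁴⁺) gives the smallest ion.
Ordering all of them (including Mg²⁺) by radius gives Si⁴⁺ < Al³⁺ < Mg²⁺ < Na⁺ < F⁻ < O²⁻. So 2 are smaller.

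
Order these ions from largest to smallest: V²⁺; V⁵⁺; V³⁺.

V²⁺ > V³⁺ > V⁵⁺

Same element, different charge: the more highly charged cation has fewer electrons and a greater effective nuclear charge per electron, making V⁵⁺ the smallest.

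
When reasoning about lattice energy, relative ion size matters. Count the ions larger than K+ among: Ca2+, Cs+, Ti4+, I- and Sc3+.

Electron counts and nuclear charges: Ti4+ (Z=22, 18 e⁻), Sc3+ (Z=21, 18 e⁻), Ca2+ (Z=20, 18 e⁻), K+ (Z=19, 18 e⁻), Cs+ (Z=55, 54 e⁻), I- (Z=53, 54 e⁻). Ti4+ < Sc3+ (both 18 e⁻, Z=22>21); Sc3+ < Ca2+ (isoelectronic, higher Z=21 is smaller); Ca2+ < K+ (both 18 e⁻, Z=20>19); K+ < Cs+ (same group, period 4 vs 6); Cs+ < I- (both 54 e⁻, Z=55>53).
Overall: Ti4+ < Sc3+ < Ca2+ < K+ < Cs+ < I-. K+ has 3 below it and 2 above. So 2 are larger.

2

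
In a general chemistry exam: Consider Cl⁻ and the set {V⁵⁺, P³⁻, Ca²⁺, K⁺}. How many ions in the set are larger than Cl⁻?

1

Each ion has 18 electrons. The ranking follows nuclear charge in reverse — greater Z gives a smaller radius. V⁵⁺ (Z=23), Ca²⁺ (Z=20), K⁺ (Z=19), Cl⁻ (Z=17), P³⁻ (Z=15).
Ordering all of them (including Cl⁻) by radius gives V⁵⁺ < Ca²⁺ < K⁺ < Cl⁻ < P³⁻. That's 1.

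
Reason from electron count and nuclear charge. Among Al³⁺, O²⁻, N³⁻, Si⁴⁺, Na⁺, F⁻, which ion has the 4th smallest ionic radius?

F⁻

These species are isoelectronic with 10 electrons. The only difference is the number of protons: Si⁴⁺ (Z=14), Al³⁺ (Z=13), Na⁺ (Z=11), F⁻ (Z=9), O²⁻ (Z=8), N³⁻ (Z=7). The strongest nuclear pull (Si⁴⁺) gives the smallest ion.
So the order is Si⁴⁺ < Al³⁺ < Na⁺ < F⁻ < O²⁻ < N³⁻; the 4th-smallest ion is F⁻.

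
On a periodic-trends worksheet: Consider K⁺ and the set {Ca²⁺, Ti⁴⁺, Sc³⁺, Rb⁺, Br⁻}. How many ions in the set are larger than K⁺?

2

Work out protons and electrons: Ti⁴⁺ has 18 e⁻ (Z=22), Sc³⁺ has 18 e⁻ (Z=21), Ca²⁺ has 18 e⁻ (Z=20), K⁺ has 18 e⁻ (Z=19), Rb⁺ has 36 e⁻ (Z=37), Br⁻ has 36 e⁻ (Z=35). Ti⁴⁺ < Sc³⁺ (both 18 e⁻, Z=22>21); Sc³⁺ < Ca²⁺ (both 18 e⁻, Z=21>20); Ca²⁺ < K⁺ (isoelectronic, higher Z=20 is smaller); K⁺ < Rb⁺ (same group, period 4 vs 5); Rb⁺ < Br⁻ (both 36 e⁻, Z=37>35).
Overall: Ti⁴⁺ < Sc³⁺ < Ca²⁺ < K⁺ < Rb⁺ < Br⁻. K⁺ has 3 below it and 2 above. Count: 2.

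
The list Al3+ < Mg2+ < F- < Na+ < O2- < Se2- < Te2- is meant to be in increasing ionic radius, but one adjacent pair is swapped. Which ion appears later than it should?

Na+

The pair F-, Na+ is the wrong way round — they are isoelectronic (10 e⁻) and Na has more protons than F (11 vs 9), making Na+ smaller. All other adjacent pairs agree with periodic trends, so Na+ is the misplaced ion.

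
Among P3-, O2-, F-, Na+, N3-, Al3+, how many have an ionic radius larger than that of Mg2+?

First list Z and electron count for each: Al3+: 10 e⁻, Z=13, Mg2+: 10 e⁻, Z=12, Na+: 10 e⁻, Z=11, F-: 10 e⁻, Z=9, O2-: 10 e⁻, Z=8, N3-: 10 e⁻, Z=7, P3-: 18 e⁻, Z=15. Al3+ < Mg2+ (isoelectronic, higher Z=13 is smaller); Mg2+ < Na+ (isoelectronic, higher Z=12 is smaller); Na+ < F- (isoelectronic, higher Z=11 is smaller); F- < O2- (both 10 e⁻, Z=9>8); O2- < N3- (both 10 e⁻, Z=8>7); N3- < P3- (same group, 1 shell fewer).
Ordering all of them (including Mg2+) by radius gives Al3+ < Mg2+ < Na+ < F- < O2- < N3- < P3-. So 5 are larger.

5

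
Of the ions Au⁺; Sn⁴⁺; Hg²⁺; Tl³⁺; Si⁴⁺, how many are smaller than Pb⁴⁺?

2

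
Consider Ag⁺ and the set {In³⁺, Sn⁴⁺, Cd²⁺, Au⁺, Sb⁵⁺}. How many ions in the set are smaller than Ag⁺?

Sb⁵⁺: 46 e⁻, Z=51, Sn⁴⁺: 46 e⁻, Z=50, In³⁺: 46 e⁻, Z=49, Cd²⁺: 46 e⁻, Z=48, Ag⁺: 46 e⁻, Z=47, Au⁺: 78 e⁻, Z=79. Sb⁵⁺ < Sn⁴⁺ (both 46 e⁻, Z=51>50); Sn⁴⁺ < In³⁺ (isoelectronic, higher Z=50 is smaller); In³⁺ < Cd²⁺ (both 46 e⁻, Z=49>48); Cd²⁺ < Ag⁺ (both 46 e⁻, Z=48>47); Ag⁺ < Au⁺ (same group, period 5 vs 6).
Relative to Ag⁺, the ions that are smaller are Sb⁵⁺, Sn⁴⁺, In³⁺, Cd²⁺. That's 4.

4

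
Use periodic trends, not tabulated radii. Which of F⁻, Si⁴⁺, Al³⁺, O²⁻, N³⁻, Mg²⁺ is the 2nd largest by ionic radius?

O²⁻

These species are isoelectronic with 10 electrons. The only difference is the number of protons: Si⁴⁺ (Z=14), Al³⁺ (Z=13), Mg²⁺ (Z=12), F⁻ (Z=9), O²⁻ (Z=8), N³⁻ (Z=7). The strongest nuclear pull (Si⁴⁺) gives the smallest ion.
Ordering: Si⁴⁺ < Al³⁺ < Mg²⁺ < F⁻ < O²⁻ < N³⁻. The 2nd largest is O²⁻.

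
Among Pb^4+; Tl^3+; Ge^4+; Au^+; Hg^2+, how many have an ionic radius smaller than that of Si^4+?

0

Electron counts and nuclear charges: Si^4+ (Z=14, 10 e⁻), Ge^4+ (Z=32, 28 e⁻), Pb^4+ (Z=82, 78 e⁻), Tl^3+ (Z=81, 78 e⁻), Hg^2+ (Z=80, 78 e⁻), Au^+ (Z=79, 78 e⁻). Si^4+ < Ge^4+ (same group, period 3 vs 4); Ge^4+ < Pb^4+ (same group, 2 shells fewer); Pb^4+ < Tl^3+ (both 78 e⁻, Z=82>81); Tl^3+ < Hg^2+ (isoelectronic, higher Z=81 is smaller); Hg^2+ < Au^+ (isoelectronic, higher Z=80 is smaller).
Placing each against Si^4+: smaller — none; larger — Ge^4+, Pb^4+, Tl^3+, Hg^2+, Au^+. So 0 are smaller.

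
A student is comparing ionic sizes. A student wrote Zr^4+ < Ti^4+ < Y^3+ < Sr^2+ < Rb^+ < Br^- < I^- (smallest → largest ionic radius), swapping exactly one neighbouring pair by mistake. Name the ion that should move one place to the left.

Check each adjacent pair. Zr^4+ and Ti^4+ are reversed: same group and charge — period 4 sits above period 5, so Ti^4+ is smaller. No other neighbouring pair contradicts the periodic trends, so Ti^4+ is the ion listed too late.

Ti^4+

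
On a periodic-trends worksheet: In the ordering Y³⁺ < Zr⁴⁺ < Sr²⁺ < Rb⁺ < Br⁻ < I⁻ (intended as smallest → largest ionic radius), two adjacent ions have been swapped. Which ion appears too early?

The pair Y³⁺, Zr⁴⁺ is the wrong way round — both have 36 electrons but Z(Zr)=40 > Z(Y)=39, so Zr⁴⁺ should be the smaller of the two. All other adjacent pairs agree with periodic trends, so Y³⁺ is the misplaced ion.

Y³⁺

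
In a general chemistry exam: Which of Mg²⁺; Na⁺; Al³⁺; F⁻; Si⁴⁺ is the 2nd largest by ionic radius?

Na⁺

All of these have 10 electrons (isoelectronic). With the same electron cloud, the ion with the most protons pulls it in tightest. Nuclear charges: Si⁴⁺ (Z=14), Al³⁺ (Z=13), Mg²⁺ (Z=12), Na⁺ (Z=11), F⁻ (Z=9). Highest Z is smallest.
That gives Si⁴⁺ < Al³⁺ < Mg²⁺ < Na⁺ < F⁻. From the largest end, number 2 is Na⁺.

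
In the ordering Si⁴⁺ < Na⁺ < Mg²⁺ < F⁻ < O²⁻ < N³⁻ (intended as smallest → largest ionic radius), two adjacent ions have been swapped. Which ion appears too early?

Na⁺

Scanning neighbour by neighbour, only Na⁺/Mg²⁺ violates a trend: they are isoelectronic (10 e⁻) and Mg has more protons than Na (12 vs 11), making Mg²⁺ smaller. That makes Na⁺ the one sitting a position early relative to where it belongs.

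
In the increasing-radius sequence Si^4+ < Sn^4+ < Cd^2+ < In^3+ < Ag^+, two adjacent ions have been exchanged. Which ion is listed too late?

The pair Cd^2+, In^3+ is the wrong way round — In^3+ and Cd^2+ share 46 electrons; the higher nuclear charge on In (Z=49) contracts it more, so In^3+ < Cd^2+. All other adjacent pairs agree with periodic trends, so In^3+ is the misplaced ion.

In^3+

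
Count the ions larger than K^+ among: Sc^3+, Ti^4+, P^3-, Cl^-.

2

Each ion has 18 electrons. The ranking follows nuclear charge in reverse — greater Z gives a smaller radius. Ti^4+ (Z=22), Sc^3+ (Z=21), K^+ (Z=19), Cl^- (Z=17), P^3- (Z=15).
Overall: Ti^4+ < Sc^3+ < K^+ < Cl^- < P^3-. K^+ has 2 below it and 2 above. So 2 are larger.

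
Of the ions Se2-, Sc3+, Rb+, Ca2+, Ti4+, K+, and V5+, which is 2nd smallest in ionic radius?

First list Z and electron count for each: V5+ (Z=23, 18 e⁻), Ti4+ (Z=22, 18 e⁻), Sc3+ (Z=21, 18 e⁻), Ca2+ (Z=20, 18 e⁻), K+ (Z=19, 18 e⁻), Rb+ (Z=37, 36 e⁻), Se2- (Z=34, 36 e⁻). V5+ < Ti4+ (isoelectronic, higher Z=23 is smaller); Ti4+ < Sc3+ (isoelectronic, higher Z=22 is smaller); Sc3+ < Ca2+ (isoelectronic, higher Z=21 is smaller); Ca2+ < K+ (isoelectronic, higher Z=20 is smaller); K+ < Rb+ (same group, 1 shell fewer); Rb+ < Se2- (both 36 e⁻, Z=37>34).
So the order is V5+ < Ti4+ < Sc3+ < Ca2+ < K+ < Rb+ < Se2-; the 2nd-smallest ion is Ti4+.

Ti4+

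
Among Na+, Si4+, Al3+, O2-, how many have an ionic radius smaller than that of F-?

Each ion has 10 electrons. The ranking follows nuclear charge in reverse — greater Z gives a smaller radius. Si4+ (Z=14), Al3+ (Z=13), Na+ (Z=11), F- (Z=9), O2- (Z=8).
Ordering all of them (including F-) by radius gives Si4+ < Al3+ < Na+ < F- < O2-. That's 3.

3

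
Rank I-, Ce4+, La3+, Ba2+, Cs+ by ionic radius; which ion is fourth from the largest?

These species are isoelectronic with 54 electrons. The only difference is the number of protons: Ce4+ (Z=58), La3+ (Z=57), Ba2+ (Z=56), Cs+ (Z=55), I- (Z=53). The strongest nuclear pull (Ce4+) gives the smallest ion.
That gives Ce4+ < La3+ < Ba2+ < Cs+ < I-. From the largest end, number 4 is La3+.

La3+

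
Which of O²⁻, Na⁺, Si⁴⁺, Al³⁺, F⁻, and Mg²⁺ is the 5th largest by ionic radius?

Al³⁺

All of these have 10 electrons (isoelectronic). With the same electron cloud, the ion with the most protons pulls it in tightest. Nuclear charges: Si⁴⁺ (Z=14), Al³⁺ (Z=13), Mg²⁺ (Z=12), Na⁺ (Z=11), F⁻ (Z=9), O²⁻ (Z=8). Highest Z is smallest.
That gives Si⁴⁺ < Al³⁺ < Mg²⁺ < Na⁺ < F⁻ < O²⁻. From the largest end, number 5 is Al³⁺.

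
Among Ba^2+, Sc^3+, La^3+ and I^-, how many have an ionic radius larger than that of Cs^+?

1

Tabulating Z and e⁻: Sc^3+ (Z=21, 18 e⁻), La^3+ (Z=57, 54 e⁻), Ba^2+ (Z=56, 54 e⁻), Cs^+ (Z=55, 54 e⁻), I^- (Z=53, 54 e⁻). Sc^3+ < La^3+ (same group, period 4 vs 6); La^3+ < Ba^2+ (both 54 e⁻, Z=57>56); Ba^2+ < Cs^+ (both 54 e⁻, Z=56>55); Cs^+ < I^- (isoelectronic, higher Z=55 is smaller).
Ordering all of them (including Cs^+) by radius gives Sc^3+ < La^3+ < Ba^2+ < Cs^+ < I^-. Count: 1.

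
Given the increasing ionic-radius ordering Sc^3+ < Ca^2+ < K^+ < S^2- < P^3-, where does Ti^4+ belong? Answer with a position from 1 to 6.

All of these have 18 electrons (isoelectronic). With the same electron cloud, the ion with the most protons pulls it in tightest. Nuclear charges: Ti^4+ (Z=22), Sc^3+ (Z=21), Ca^2+ (Z=20), K^+ (Z=19), S^2- (Z=16), P^3- (Z=15). Highest Z is smallest.
Putting Ti^4+ in gives Ti^4+ < Sc^3+ < Ca^2+ < K^+ < S^2- < P^3-; it lands at slot 1.

1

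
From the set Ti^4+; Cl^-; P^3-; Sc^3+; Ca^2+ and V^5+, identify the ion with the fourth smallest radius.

These species are isoelectronic with 18 electrons. The only difference is the number of protons: V^5+ (Z=23), Ti^4+ (Z=22), Sc^3+ (Z=21), Ca^2+ (Z=20), Cl^- (Z=17), P^3- (Z=15). The strongest nuclear pull (V^5+) gives the smallest ion.
So the order is V^5+ < Ti^4+ < Sc^3+ < Ca^2+ < Cl^- < P^3-; the 4th-smallest ion is Ca^2+.

Ca^2+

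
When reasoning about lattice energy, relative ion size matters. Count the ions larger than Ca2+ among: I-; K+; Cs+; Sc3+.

3

Tabulating Z and e⁻: Sc3+: 18 e⁻, Z=21, Ca2+: 18 e⁻, Z=20, K+: 18 e⁻, Z=19, Cs+: 54 e⁻, Z=55, I-: 54 e⁻, Z=53. Sc3+ < Ca2+ (isoelectronic, higher Z=21 is smaller); Ca2+ < K+ (both 18 e⁻, Z=20>19); K+ < Cs+ (same group, 2 shells fewer); Cs+ < I- (both 54 e⁻, Z=55>53).
Overall: Sc3+ < Ca2+ < K+ < Cs+ < I-. Ca2+ has 1 below it and 3 above. So 3 are larger.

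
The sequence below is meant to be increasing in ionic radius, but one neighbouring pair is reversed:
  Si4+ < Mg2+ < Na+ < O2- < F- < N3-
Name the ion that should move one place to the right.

O2-

Check each adjacent pair. O2- and F- are reversed: they are isoelectronic (10 e⁻) and F has more protons than O (9 vs 8), making F- smaller. No other neighbouring pair contradicts the periodic trends, so O2- is the ion listed too early.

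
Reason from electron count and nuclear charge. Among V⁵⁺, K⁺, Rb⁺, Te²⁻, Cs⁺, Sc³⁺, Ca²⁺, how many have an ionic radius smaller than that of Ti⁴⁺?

First list Z and electron count for each: V⁵⁺ has 18 e⁻ (Z=23), Ti⁴⁺ has 18 e⁻ (Z=22), Sc³⁺ has 18 e⁻ (Z=21), Ca²⁺ has 18 e⁻ (Z=20), K⁺ has 18 e⁻ (Z=19), Rb⁺ has 36 e⁻ (Z=37), Cs⁺ has 54 e⁻ (Z=55), Te²⁻ has 54 e⁻ (Z=52). V⁵⁺ < Ti⁴⁺ (isoelectronic, higher Z=23 is smaller); Ti⁴⁺ < Sc³⁺ (isoelectronic, higher Z=22 is smaller); Sc³⁺ < Ca²⁺ (both 18 e⁻, Z=21>20); Ca²⁺ < K⁺ (both 18 e⁻, Z=20>19); K⁺ < Rb⁺ (same group, period 4 vs 5); Rb⁺ < Cs⁺ (same group, 1 shell fewer); Cs⁺ < Te²⁻ (isoelectronic, higher Z=55 is smaller).
Overall: V⁵⁺ < Ti⁴⁺ < Sc³⁺ < Ca²⁺ < K⁺ < Rb⁺ < Cs⁺ < Te²⁻. Ti⁴⁺ has 1 below it and 6 above. That's 1.

1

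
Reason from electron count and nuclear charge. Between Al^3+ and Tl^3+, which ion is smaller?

Al^3+

Same group, same charge. Going down the group adds an extra shell of electrons, so the ion gets larger: Al^3+ is highest in the group and smallest.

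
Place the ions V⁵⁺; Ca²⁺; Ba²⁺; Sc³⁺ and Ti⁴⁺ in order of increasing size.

Electron counts and nuclear charges: V⁵⁺ has 18 e⁻ (Z=23), Ti⁴⁺ has 18 e⁻ (Z=22), Sc³⁺ has 18 e⁻ (Z=21), Ca²⁺ has 18 e⁻ (Z=20), Ba²⁺ has 54 e⁻ (Z=56). V⁵⁺ < Ti⁴⁺ (isoelectronic, higher Z=23 is smaller); Ti⁴⁺ < Sc³⁺ (isoelectronic, higher Z=22 is smaller); Sc³⁺ < Ca²⁺ (both 18 e⁻, Z=21>20); Ca²⁺ < Ba²⁺ (same group, period 4 vs 6).

V⁵⁺ < Ti⁴⁺ < Sc³⁺ < Ca²⁺ < Ba²⁺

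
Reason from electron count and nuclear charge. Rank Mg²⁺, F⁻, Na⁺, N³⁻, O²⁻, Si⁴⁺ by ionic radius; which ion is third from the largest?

F⁻

All of these have 10 electrons (isoelectronic). With the same electron cloud, the ion with the most protons pulls it in tightest. Nuclear charges: Si⁴⁺ (Z=14), Mg²⁺ (Z=12), Na⁺ (Z=11), F⁻ (Z=9), O²⁻ (Z=8), N³⁻ (Z=7). Highest Z is smallest.
So the order is Si⁴⁺ < Mg²⁺ < Na⁺ < F⁻ < O²⁻ < N³⁻; the 3rd-largest ion is F⁻.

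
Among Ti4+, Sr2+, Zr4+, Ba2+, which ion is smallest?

Work out protons and electrons: Ti4+: 18 e⁻, Z=22, Zr4+: 36 e⁻, Z=40, Sr2+: 36 e⁻, Z=38, Ba2+: 54 e⁻, Z=56. Ti4+ < Zr4+ (same group, 1 shell fewer); Zr4+ < Sr2+ (isoelectronic, higher Z=40 is smaller); Sr2+ < Ba2+ (same group, 1 shell fewer).

Ti4+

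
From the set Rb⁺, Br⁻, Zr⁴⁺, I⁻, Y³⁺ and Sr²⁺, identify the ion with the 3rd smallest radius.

Tabulating Z and e⁻: Zr⁴⁺ has 36 e⁻ (Z=40), Y³⁺ has 36 e⁻ (Z=39), Sr²⁺ has 36 e⁻ (Z=38), Rb⁺ has 36 e⁻ (Z=37), Br⁻ has 36 e⁻ (Z=35), I⁻ has 54 e⁻ (Z=53). Zr⁴⁺ < Y³⁺ (both 36 e⁻, Z=40>39); Y³⁺ < Sr²⁺ (isoelectronic, higher Z=39 is smaller); Sr²⁺ < Rb⁺ (both 36 e⁻, Z=38>37); Rb⁺ < Br⁻ (isoelectronic, higher Z=37 is smaller); Br⁻ < I⁻ (same group, period 4 vs 5).
Full ascending order: Zr⁴⁺ < Y³⁺ < Sr²⁺ < Rb⁺ < Br⁻ < I⁻. Counting from the smallest, position 3 is Sr²⁺.

Sr²⁺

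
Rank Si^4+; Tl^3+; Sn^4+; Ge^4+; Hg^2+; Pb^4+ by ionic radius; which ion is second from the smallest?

Ge^4+

Work out protons and electrons: Si^4+ (Z=14, 10 e⁻), Ge^4+ (Z=32, 28 e⁻), Sn^4+ (Z=50, 46 e⁻), Pb^4+ (Z=82, 78 e⁻), Tl^3+ (Z=81, 78 e⁻), Hg^2+ (Z=80, 78 e⁻). Si^4+ < Ge^4+ (same group, 1 shell fewer); Ge^4+ < Sn^4+ (same group, 1 shell fewer); Sn^4+ < Pb^4+ (same group, 1 shell fewer); Pb^4+ < Tl^3+ (both 78 e⁻, Z=82>81); Tl^3+ < Hg^2+ (isoelectronic, higher Z=81 is smaller).
Full ascending order: Si^4+ < Ge^4+ < Sn^4+ < Pb^4+ < Tl^3+ < Hg^2+. Counting from the smallest, position 2 is Ge^4+.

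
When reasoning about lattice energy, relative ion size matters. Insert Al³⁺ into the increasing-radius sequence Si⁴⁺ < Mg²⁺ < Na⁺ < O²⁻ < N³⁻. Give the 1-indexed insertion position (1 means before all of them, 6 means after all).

2

These species are isoelectronic with 10 electrons. The only difference is the number of protons: Si⁴⁺ (Z=14), Al³⁺ (Z=13), Mg²⁺ (Z=12), Na⁺ (Z=11), O²⁻ (Z=8), N³⁻ (Z=7). The strongest nuclear pull (Si⁴⁺) gives the smallest ion.
The complete sequence is Si⁴⁺ < Al³⁺ < Mg²⁺ < Na⁺ < O²⁻ < N³⁻. Al³⁺ sits at position 2.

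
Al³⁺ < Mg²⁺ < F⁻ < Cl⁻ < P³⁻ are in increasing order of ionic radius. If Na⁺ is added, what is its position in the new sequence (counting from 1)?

3

First list Z and electron count for each: Al³⁺ (Z=13, 10 e⁻), Mg²⁺ (Z=12, 10 e⁻), Na⁺ (Z=11, 10 e⁻), F⁻ (Z=9, 10 e⁻), Cl⁻ (Z=17, 18 e⁻), P³⁻ (Z=15, 18 e⁻). Al³⁺ < Mg²⁺ (isoelectronic, higher Z=13 is smaller); Mg²⁺ < Na⁺ (isoelectronic, higher Z=12 is smaller); Na⁺ < F⁻ (isoelectronic, higher Z=11 is smaller); F⁻ < Cl⁻ (same group, 1 shell fewer); Cl⁻ < P³⁻ (both 18 e⁻, Z=17>15).
The complete sequence is Al³⁺ < Mg²⁺ < Na⁺ < F⁻ < Cl⁻ < P³⁻. Na⁺ sits at position 3.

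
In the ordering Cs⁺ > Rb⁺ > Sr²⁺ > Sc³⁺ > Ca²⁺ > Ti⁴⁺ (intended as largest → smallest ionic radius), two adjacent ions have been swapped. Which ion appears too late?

Ca²⁺

Scanning neighbour by neighbour, only Sc³⁺/Ca²⁺ violates a trend: both have 18 electrons but Z(Sc)=21 > Z(Ca)=20, so Sc³⁺ should be the smaller of the two. That makes Ca²⁺ the one sitting a position late relative to where it belongs.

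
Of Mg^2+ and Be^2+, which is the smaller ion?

All are in the same group with charge +2. Radius grows down the group as n (the outermost shell) increases.

Be^2+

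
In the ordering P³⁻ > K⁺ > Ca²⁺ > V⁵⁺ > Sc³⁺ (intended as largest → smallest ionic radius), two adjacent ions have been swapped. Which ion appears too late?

Scanning neighbour by neighbour, only V⁵⁺/Sc³⁺ violates a trend: both have 18 electrons but Z(V)=23 > Z(Sc)=21, so V⁵⁺ should be the smaller of the two. That makes Sc³⁺ the one sitting a position late relative to where it belongs.

Sc³⁺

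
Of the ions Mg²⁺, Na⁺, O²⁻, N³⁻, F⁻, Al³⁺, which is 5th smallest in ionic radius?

O²⁻

Isoelectronic series (10 e⁻ each). Size is set by nuclear charge: more protons means a smaller ion. Al³⁺ (Z=13), Mg²⁺ (Z=12), Na⁺ (Z=11), F⁻ (Z=9), O²⁻ (Z=8), N³⁻ (Z=7).
That gives Al³⁺ < Mg²⁺ < Na⁺ < F⁻ < O²⁻ < N³⁻. From the smallest end, number 5 is O²⁻.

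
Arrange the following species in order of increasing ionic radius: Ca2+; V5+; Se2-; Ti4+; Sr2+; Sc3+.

First list Z and electron count for each: V5+ has 18 e⁻ (Z=23), Ti4+ has 18 e⁻ (Z=22), Sc3+ has 18 e⁻ (Z=21), Ca2+ has 18 e⁻ (Z=20), Sr2+ has 36 e⁻ (Z=38), Se2- has 36 e⁻ (Z=34). V5+ < Ti4+ (both 18 e⁻, Z=23>22); Ti4+ < Sc3+ (both 18 e⁻, Z=22>21); Sc3+ < Ca2+ (isoelectronic, higher Z=21 is smaller); Ca2+ < Sr2+ (same group, 1 shell fewer); Sr2+ < Se2- (both 36 e⁻, Z=38>34).

V5+ < Ti4+ < Sc3+ < Ca2+ < Sr2+ < Se2-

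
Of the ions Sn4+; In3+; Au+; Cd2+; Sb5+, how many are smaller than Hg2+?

First list Z and electron count for each: Sb5+ (Z=51, 46 e⁻), Sn4+ (Z=50, 46 e⁻), In3+ (Z=49, 46 e⁻), Cd2+ (Z=48, 46 e⁻), Hg2+ (Z=80, 78 e⁻), Au+ (Z=79, 78 e⁻). Sb5+ < Sn4+ (both 46 e⁻, Z=51>50); Sn4+ < In3+ (both 46 e⁻, Z=50>49); In3+ < Cd2+ (isoelectronic, higher Z=49 is smaller); Cd2+ < Hg2+ (same group, period 5 vs 6); Hg2+ < Au+ (isoelectronic, higher Z=80 is smaller).
Relative to Hg2+, the ions that are smaller are Sb5+, Sn4+, In3+, Cd2+. So 4 are smaller.

4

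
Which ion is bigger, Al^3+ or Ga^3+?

Same group, same charge. Going down the group adds an extra shell of electrons, so the ion gets larger: Al^3+ is highest in the group and smallest.

Ga^3+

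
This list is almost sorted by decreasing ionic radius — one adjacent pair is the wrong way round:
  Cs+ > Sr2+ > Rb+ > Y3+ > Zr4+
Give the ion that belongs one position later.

Compare adjacent ions: Sr2+ and Rb+ share 36 electrons; the higher nuclear charge on Sr (Z=38) contracts it more, so Sr2+ < Rb+ — yet in this decreasing list Sr2+ sits before Rb+. Nothing else is reversed, so Sr2+ should move one place to the right.

Sr2+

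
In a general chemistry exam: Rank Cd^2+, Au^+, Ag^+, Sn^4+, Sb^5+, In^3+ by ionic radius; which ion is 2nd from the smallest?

Electron counts and nuclear charges: Sb^5+ (Z=51, 46 e⁻), Sn^4+ (Z=50, 46 e⁻), In^3+ (Z=49, 46 e⁻), Cd^2+ (Z=48, 46 e⁻), Ag^+ (Z=47, 46 e⁻), Au^+ (Z=79, 78 e⁻). Sb^5+ < Sn^4+ (isoelectronic, higher Z=51 is smaller); Sn^4+ < In^3+ (both 46 e⁻, Z=50>49); In^3+ < Cd^2+ (both 46 e⁻, Z=49>48); Cd^2+ < Ag^+ (both 46 e⁻, Z=48>47); Ag^+ < Au^+ (same group, 1 shell fewer).
That gives Sb^5+ < Sn^4+ < In^3+ < Cd^2+ < Ag^+ < Au^+. From the smallest end, number 2 is Sn^4+.

Sn^4+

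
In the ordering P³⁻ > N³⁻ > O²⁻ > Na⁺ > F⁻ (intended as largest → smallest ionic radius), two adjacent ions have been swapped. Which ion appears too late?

Check each adjacent pair. Na⁺ and F⁻ are reversed: both have 10 electrons but Z(Na)=11 > Z(F)=9, so Na⁺ should be the smaller of the two. No other neighbouring pair contradicts the periodic trends, so F⁻ is the ion listed too late.

F⁻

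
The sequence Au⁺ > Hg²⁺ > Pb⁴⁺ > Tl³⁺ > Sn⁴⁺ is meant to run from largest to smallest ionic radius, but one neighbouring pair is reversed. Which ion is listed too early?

Pb⁴⁺

Scanning neighbour by neighbour, only Pb⁴⁺/Tl³⁺ violates a trend: both have 78 electrons but Z(Pb)=82 > Z(Tl)=81, so Pb⁴⁺ should be the smaller of the two. That makes Pb⁴⁺ the one sitting a position early relative to where it belongs.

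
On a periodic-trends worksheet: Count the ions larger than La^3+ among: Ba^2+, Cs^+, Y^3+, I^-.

First list Z and electron count for each: Y^3+ has 36 e⁻ (Z=39), La^3+ has 54 e⁻ (Z=57), Ba^2+ has 54 e⁻ (Z=56), Cs^+ has 54 e⁻ (Z=55), I^- has 54 e⁻ (Z=53). Y^3+ < La^3+ (same group, period 5 vs 6); La^3+ < Ba^2+ (both 54 e⁻, Z=57>56); Ba^2+ < Cs^+ (both 54 e⁻, Z=56>55); Cs^+ < I^- (both 54 e⁻, Z=55>53).
Overall: Y^3+ < La^3+ < Ba^2+ < Cs^+ < I^-. La^3+ has 1 below it and 3 above. So 3 are larger.

3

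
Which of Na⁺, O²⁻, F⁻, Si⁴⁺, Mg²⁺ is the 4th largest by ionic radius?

Mg²⁺

These species are isoelectronic with 10 electrons. The only difference is the number of protons: Si⁴⁺ (Z=14), Mg²⁺ (Z=12), Na⁺ (Z=11), F⁻ (Z=9), O²⁻ (Z=8). The strongest nuclear pull (Si⁴⁺) gives the smallest ion.
Ordering: Si⁴⁺ < Mg²⁺ < Na⁺ < F⁻ < O²⁻. The 4th largest is Mg²⁺.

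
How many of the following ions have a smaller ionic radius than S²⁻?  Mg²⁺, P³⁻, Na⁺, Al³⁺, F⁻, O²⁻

5

Work out protons and electrons: Al³⁺ (Z=13, 10 e⁻), Mg²⁺ (Z=12, 10 e⁻), Na⁺ (Z=11, 10 e⁻), F⁻ (Z=9, 10 e⁻), O²⁻ (Z=8, 10 e⁻), S²⁻ (Z=16, 18 e⁻), P³⁻ (Z=15, 18 e⁻). Al³⁺ < Mg²⁺ (both 10 e⁻, Z=13>12); Mg²⁺ < Na⁺ (isoelectronic, higher Z=12 is smaller); Na⁺ < F⁻ (both 10 e⁻, Z=11>9); F⁻ < O²⁻ (both 10 e⁻, Z=9>8); O²⁻ < S²⁻ (same group, period 2 vs 3); S²⁻ < P³⁻ (both 18 e⁻, Z=16>15).
Ordering all of them (including S²⁻) by radius gives Al³⁺ < Mg²⁺ < Na⁺ < F⁻ < O²⁻ < S²⁻ < P³⁻. Count: 5.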